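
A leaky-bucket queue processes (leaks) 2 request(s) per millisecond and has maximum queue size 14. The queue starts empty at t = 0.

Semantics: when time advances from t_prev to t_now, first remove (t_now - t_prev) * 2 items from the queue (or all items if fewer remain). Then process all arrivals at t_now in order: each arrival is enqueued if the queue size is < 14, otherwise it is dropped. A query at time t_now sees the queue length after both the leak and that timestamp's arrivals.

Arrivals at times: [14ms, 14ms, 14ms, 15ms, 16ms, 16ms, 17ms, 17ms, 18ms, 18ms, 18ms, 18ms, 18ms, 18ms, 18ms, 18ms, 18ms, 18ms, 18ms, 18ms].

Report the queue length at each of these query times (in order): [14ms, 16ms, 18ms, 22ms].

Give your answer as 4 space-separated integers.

Queue lengths at query times:
  query t=14ms: backlog = 3
  query t=16ms: backlog = 2
  query t=18ms: backlog = 12
  query t=22ms: backlog = 4

Answer: 3 2 12 4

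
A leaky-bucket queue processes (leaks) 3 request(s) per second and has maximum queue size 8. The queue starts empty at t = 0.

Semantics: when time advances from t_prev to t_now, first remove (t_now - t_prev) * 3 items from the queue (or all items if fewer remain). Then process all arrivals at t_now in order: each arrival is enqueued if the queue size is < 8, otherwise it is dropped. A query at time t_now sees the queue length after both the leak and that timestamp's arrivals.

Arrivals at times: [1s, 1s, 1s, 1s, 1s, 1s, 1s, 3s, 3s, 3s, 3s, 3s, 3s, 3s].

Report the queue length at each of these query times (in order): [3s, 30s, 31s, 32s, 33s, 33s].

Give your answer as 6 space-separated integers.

Queue lengths at query times:
  query t=3s: backlog = 8
  query t=30s: backlog = 0
  query t=31s: backlog = 0
  query t=32s: backlog = 0
  query t=33s: backlog = 0
  query t=33s: backlog = 0

Answer: 8 0 0 0 0 0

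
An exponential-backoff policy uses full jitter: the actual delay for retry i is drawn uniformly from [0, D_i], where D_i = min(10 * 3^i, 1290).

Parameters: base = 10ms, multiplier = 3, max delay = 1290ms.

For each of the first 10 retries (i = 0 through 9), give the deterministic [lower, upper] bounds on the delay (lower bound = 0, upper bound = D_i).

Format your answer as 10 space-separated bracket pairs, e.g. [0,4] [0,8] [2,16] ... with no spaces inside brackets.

Answer: [0,10] [0,30] [0,90] [0,270] [0,810] [0,1290] [0,1290] [0,1290] [0,1290] [0,1290]

Derivation:
Computing bounds per retry:
  i=0: D_i=min(10*3^0,1290)=10, bounds=[0,10]
  i=1: D_i=min(10*3^1,1290)=30, bounds=[0,30]
  i=2: D_i=min(10*3^2,1290)=90, bounds=[0,90]
  i=3: D_i=min(10*3^3,1290)=270, bounds=[0,270]
  i=4: D_i=min(10*3^4,1290)=810, bounds=[0,810]
  i=5: D_i=min(10*3^5,1290)=1290, bounds=[0,1290]
  i=6: D_i=min(10*3^6,1290)=1290, bounds=[0,1290]
  i=7: D_i=min(10*3^7,1290)=1290, bounds=[0,1290]
  i=8: D_i=min(10*3^8,1290)=1290, bounds=[0,1290]
  i=9: D_i=min(10*3^9,1290)=1290, bounds=[0,1290]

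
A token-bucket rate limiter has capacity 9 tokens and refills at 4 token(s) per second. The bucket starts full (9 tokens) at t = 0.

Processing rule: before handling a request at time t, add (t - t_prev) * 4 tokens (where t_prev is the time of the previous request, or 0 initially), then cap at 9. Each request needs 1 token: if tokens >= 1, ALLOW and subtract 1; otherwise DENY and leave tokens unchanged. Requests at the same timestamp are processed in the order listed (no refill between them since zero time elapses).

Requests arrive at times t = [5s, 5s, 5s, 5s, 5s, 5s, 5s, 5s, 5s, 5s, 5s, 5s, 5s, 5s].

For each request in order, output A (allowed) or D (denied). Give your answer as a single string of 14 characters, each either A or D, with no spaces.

Simulating step by step:
  req#1 t=5s: ALLOW
  req#2 t=5s: ALLOW
  req#3 t=5s: ALLOW
  req#4 t=5s: ALLOW
  req#5 t=5s: ALLOW
  req#6 t=5s: ALLOW
  req#7 t=5s: ALLOW
  req#8 t=5s: ALLOW
  req#9 t=5s: ALLOW
  req#10 t=5s: DENY
  req#11 t=5s: DENY
  req#12 t=5s: DENY
  req#13 t=5s: DENY
  req#14 t=5s: DENY

Answer: AAAAAAAAADDDDD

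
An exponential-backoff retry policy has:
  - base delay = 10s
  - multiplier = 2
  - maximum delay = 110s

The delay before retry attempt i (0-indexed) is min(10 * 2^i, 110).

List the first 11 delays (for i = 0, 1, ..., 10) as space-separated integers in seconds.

Computing each delay:
  i=0: min(10*2^0, 110) = 10
  i=1: min(10*2^1, 110) = 20
  i=2: min(10*2^2, 110) = 40
  i=3: min(10*2^3, 110) = 80
  i=4: min(10*2^4, 110) = 110
  i=5: min(10*2^5, 110) = 110
  i=6: min(10*2^6, 110) = 110
  i=7: min(10*2^7, 110) = 110
  i=8: min(10*2^8, 110) = 110
  i=9: min(10*2^9, 110) = 110
  i=10: min(10*2^10, 110) = 110

Answer: 10 20 40 80 110 110 110 110 110 110 110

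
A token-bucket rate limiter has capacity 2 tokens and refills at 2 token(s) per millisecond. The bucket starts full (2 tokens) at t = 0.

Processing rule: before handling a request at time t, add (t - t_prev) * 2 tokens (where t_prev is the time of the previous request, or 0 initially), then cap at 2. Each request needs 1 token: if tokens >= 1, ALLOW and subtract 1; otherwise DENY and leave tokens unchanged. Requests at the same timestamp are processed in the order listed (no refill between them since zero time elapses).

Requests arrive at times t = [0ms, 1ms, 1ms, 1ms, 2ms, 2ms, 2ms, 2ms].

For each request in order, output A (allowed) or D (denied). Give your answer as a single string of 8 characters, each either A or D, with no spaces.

Simulating step by step:
  req#1 t=0ms: ALLOW
  req#2 t=1ms: ALLOW
  req#3 t=1ms: ALLOW
  req#4 t=1ms: DENY
  req#5 t=2ms: ALLOW
  req#6 t=2ms: ALLOW
  req#7 t=2ms: DENY
  req#8 t=2ms: DENY

Answer: AAADAADD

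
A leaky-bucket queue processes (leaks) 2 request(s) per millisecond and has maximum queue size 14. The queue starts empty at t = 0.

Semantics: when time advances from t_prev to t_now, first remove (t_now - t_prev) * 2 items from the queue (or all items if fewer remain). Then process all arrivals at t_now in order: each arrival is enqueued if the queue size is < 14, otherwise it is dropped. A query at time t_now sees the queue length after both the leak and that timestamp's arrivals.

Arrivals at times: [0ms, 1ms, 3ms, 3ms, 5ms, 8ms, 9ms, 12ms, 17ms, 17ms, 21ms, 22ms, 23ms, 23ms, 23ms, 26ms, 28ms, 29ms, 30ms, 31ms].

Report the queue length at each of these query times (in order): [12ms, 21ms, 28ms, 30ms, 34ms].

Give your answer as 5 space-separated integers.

Queue lengths at query times:
  query t=12ms: backlog = 1
  query t=21ms: backlog = 1
  query t=28ms: backlog = 1
  query t=30ms: backlog = 1
  query t=34ms: backlog = 0

Answer: 1 1 1 1 0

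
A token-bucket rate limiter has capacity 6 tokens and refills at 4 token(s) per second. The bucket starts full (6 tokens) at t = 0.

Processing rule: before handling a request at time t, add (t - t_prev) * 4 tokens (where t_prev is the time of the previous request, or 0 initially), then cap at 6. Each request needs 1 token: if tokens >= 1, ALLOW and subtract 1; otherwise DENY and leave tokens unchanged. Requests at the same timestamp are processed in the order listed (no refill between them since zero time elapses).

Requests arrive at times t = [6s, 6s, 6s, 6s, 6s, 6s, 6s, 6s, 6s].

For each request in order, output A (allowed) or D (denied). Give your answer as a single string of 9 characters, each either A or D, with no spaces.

Answer: AAAAAADDD

Derivation:
Simulating step by step:
  req#1 t=6s: ALLOW
  req#2 t=6s: ALLOW
  req#3 t=6s: ALLOW
  req#4 t=6s: ALLOW
  req#5 t=6s: ALLOW
  req#6 t=6s: ALLOW
  req#7 t=6s: DENY
  req#8 t=6s: DENY
  req#9 t=6s: DENY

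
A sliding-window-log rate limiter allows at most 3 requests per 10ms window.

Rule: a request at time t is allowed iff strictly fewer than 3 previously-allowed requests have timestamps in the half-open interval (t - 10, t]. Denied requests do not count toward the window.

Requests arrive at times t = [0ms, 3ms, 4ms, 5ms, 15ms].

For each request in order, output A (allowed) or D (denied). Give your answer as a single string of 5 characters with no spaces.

Tracking allowed requests in the window:
  req#1 t=0ms: ALLOW
  req#2 t=3ms: ALLOW
  req#3 t=4ms: ALLOW
  req#4 t=5ms: DENY
  req#5 t=15ms: ALLOW

Answer: AAADA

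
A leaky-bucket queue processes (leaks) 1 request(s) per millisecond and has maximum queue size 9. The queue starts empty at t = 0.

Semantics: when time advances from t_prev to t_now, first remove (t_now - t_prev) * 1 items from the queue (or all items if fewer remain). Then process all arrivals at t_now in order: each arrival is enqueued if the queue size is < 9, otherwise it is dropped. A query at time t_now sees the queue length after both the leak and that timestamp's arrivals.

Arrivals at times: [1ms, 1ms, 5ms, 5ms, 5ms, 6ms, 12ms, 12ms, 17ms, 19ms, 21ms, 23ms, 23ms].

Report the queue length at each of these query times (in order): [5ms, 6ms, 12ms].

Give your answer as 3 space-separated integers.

Queue lengths at query times:
  query t=5ms: backlog = 3
  query t=6ms: backlog = 3
  query t=12ms: backlog = 2

Answer: 3 3 2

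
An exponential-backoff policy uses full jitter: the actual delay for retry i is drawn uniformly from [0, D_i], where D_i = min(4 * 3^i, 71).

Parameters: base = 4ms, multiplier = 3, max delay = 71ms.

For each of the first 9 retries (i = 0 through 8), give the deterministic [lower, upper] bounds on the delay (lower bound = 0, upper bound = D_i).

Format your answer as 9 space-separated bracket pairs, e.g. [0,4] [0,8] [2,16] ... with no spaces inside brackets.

Computing bounds per retry:
  i=0: D_i=min(4*3^0,71)=4, bounds=[0,4]
  i=1: D_i=min(4*3^1,71)=12, bounds=[0,12]
  i=2: D_i=min(4*3^2,71)=36, bounds=[0,36]
  i=3: D_i=min(4*3^3,71)=71, bounds=[0,71]
  i=4: D_i=min(4*3^4,71)=71, bounds=[0,71]
  i=5: D_i=min(4*3^5,71)=71, bounds=[0,71]
  i=6: D_i=min(4*3^6,71)=71, bounds=[0,71]
  i=7: D_i=min(4*3^7,71)=71, bounds=[0,71]
  i=8: D_i=min(4*3^8,71)=71, bounds=[0,71]

Answer: [0,4] [0,12] [0,36] [0,71] [0,71] [0,71] [0,71] [0,71] [0,71]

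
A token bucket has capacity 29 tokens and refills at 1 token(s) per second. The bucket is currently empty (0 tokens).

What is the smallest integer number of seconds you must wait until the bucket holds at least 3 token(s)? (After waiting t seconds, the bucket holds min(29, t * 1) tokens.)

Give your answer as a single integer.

Need t * 1 >= 3, so t >= 3/1.
Smallest integer t = ceil(3/1) = 3.

Answer: 3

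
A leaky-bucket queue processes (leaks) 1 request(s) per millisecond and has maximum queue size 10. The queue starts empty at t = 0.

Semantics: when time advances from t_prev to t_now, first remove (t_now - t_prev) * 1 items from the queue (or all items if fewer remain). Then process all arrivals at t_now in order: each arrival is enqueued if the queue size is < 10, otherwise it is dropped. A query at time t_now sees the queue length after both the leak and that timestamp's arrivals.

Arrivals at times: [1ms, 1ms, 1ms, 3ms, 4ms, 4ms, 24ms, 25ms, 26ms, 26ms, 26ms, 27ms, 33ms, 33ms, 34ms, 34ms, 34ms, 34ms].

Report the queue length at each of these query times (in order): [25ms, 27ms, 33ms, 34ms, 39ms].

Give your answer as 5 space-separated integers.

Queue lengths at query times:
  query t=25ms: backlog = 1
  query t=27ms: backlog = 3
  query t=33ms: backlog = 2
  query t=34ms: backlog = 5
  query t=39ms: backlog = 0

Answer: 1 3 2 5 0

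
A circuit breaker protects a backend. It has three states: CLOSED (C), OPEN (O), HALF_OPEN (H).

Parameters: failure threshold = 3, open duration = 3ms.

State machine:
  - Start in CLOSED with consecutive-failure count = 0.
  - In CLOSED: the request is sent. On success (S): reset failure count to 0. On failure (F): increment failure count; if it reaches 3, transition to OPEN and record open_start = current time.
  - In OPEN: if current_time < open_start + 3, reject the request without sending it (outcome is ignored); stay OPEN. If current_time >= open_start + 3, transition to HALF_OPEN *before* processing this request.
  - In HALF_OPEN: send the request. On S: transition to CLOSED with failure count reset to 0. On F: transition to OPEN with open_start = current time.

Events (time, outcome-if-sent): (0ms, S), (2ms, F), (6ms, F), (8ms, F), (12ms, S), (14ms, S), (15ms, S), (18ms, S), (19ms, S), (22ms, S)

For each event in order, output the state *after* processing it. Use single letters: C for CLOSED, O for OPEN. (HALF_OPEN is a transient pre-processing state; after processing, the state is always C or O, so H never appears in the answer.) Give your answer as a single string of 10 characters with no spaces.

State after each event:
  event#1 t=0ms outcome=S: state=CLOSED
  event#2 t=2ms outcome=F: state=CLOSED
  event#3 t=6ms outcome=F: state=CLOSED
  event#4 t=8ms outcome=F: state=OPEN
  event#5 t=12ms outcome=S: state=CLOSED
  event#6 t=14ms outcome=S: state=CLOSED
  event#7 t=15ms outcome=S: state=CLOSED
  event#8 t=18ms outcome=S: state=CLOSED
  event#9 t=19ms outcome=S: state=CLOSED
  event#10 t=22ms outcome=S: state=CLOSED

Answer: CCCOCCCCCC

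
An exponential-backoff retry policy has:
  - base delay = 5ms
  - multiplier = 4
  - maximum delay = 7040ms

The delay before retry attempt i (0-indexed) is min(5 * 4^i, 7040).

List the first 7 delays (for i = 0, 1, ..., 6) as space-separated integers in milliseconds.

Computing each delay:
  i=0: min(5*4^0, 7040) = 5
  i=1: min(5*4^1, 7040) = 20
  i=2: min(5*4^2, 7040) = 80
  i=3: min(5*4^3, 7040) = 320
  i=4: min(5*4^4, 7040) = 1280
  i=5: min(5*4^5, 7040) = 5120
  i=6: min(5*4^6, 7040) = 7040

Answer: 5 20 80 320 1280 5120 7040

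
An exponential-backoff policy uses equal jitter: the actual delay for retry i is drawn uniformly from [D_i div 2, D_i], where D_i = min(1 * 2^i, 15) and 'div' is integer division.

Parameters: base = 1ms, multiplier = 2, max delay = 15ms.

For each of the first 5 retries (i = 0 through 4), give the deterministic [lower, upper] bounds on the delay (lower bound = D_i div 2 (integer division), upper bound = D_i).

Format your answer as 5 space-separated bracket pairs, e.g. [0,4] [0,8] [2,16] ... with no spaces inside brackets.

Computing bounds per retry:
  i=0: D_i=min(1*2^0,15)=1, bounds=[0,1]
  i=1: D_i=min(1*2^1,15)=2, bounds=[1,2]
  i=2: D_i=min(1*2^2,15)=4, bounds=[2,4]
  i=3: D_i=min(1*2^3,15)=8, bounds=[4,8]
  i=4: D_i=min(1*2^4,15)=15, bounds=[7,15]

Answer: [0,1] [1,2] [2,4] [4,8] [7,15]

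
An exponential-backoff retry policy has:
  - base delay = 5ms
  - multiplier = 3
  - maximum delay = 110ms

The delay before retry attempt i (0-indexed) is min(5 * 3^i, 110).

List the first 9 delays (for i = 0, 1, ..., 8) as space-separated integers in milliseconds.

Answer: 5 15 45 110 110 110 110 110 110

Derivation:
Computing each delay:
  i=0: min(5*3^0, 110) = 5
  i=1: min(5*3^1, 110) = 15
  i=2: min(5*3^2, 110) = 45
  i=3: min(5*3^3, 110) = 110
  i=4: min(5*3^4, 110) = 110
  i=5: min(5*3^5, 110) = 110
  i=6: min(5*3^6, 110) = 110
  i=7: min(5*3^7, 110) = 110
  i=8: min(5*3^8, 110) = 110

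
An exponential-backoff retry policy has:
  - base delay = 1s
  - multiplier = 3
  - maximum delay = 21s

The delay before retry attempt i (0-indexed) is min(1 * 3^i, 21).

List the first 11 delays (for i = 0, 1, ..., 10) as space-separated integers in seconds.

Answer: 1 3 9 21 21 21 21 21 21 21 21

Derivation:
Computing each delay:
  i=0: min(1*3^0, 21) = 1
  i=1: min(1*3^1, 21) = 3
  i=2: min(1*3^2, 21) = 9
  i=3: min(1*3^3, 21) = 21
  i=4: min(1*3^4, 21) = 21
  i=5: min(1*3^5, 21) = 21
  i=6: min(1*3^6, 21) = 21
  i=7: min(1*3^7, 21) = 21
  i=8: min(1*3^8, 21) = 21
  i=9: min(1*3^9, 21) = 21
  i=10: min(1*3^10, 21) = 21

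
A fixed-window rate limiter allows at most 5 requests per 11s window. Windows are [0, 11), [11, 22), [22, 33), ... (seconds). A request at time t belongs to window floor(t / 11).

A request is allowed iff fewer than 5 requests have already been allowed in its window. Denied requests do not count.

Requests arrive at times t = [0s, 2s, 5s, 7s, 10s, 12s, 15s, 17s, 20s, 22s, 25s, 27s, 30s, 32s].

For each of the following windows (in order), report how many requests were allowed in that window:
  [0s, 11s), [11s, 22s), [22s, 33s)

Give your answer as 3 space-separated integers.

Processing requests:
  req#1 t=0s (window 0): ALLOW
  req#2 t=2s (window 0): ALLOW
  req#3 t=5s (window 0): ALLOW
  req#4 t=7s (window 0): ALLOW
  req#5 t=10s (window 0): ALLOW
  req#6 t=12s (window 1): ALLOW
  req#7 t=15s (window 1): ALLOW
  req#8 t=17s (window 1): ALLOW
  req#9 t=20s (window 1): ALLOW
  req#10 t=22s (window 2): ALLOW
  req#11 t=25s (window 2): ALLOW
  req#12 t=27s (window 2): ALLOW
  req#13 t=30s (window 2): ALLOW
  req#14 t=32s (window 2): ALLOW

Allowed counts by window: 5 4 5

Answer: 5 4 5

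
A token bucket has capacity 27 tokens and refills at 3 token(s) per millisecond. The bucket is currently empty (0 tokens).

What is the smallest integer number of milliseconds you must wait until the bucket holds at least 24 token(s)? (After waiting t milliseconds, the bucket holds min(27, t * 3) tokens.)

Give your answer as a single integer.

Need t * 3 >= 24, so t >= 24/3.
Smallest integer t = ceil(24/3) = 8.

Answer: 8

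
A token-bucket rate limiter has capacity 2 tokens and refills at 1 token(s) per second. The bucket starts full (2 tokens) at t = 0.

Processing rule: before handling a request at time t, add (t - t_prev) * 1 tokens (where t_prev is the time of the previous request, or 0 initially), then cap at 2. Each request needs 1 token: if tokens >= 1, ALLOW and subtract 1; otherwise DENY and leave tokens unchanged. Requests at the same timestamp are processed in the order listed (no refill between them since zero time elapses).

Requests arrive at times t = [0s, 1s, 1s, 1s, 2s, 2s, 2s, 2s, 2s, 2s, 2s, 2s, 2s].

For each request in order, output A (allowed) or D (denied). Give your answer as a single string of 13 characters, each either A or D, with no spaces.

Simulating step by step:
  req#1 t=0s: ALLOW
  req#2 t=1s: ALLOW
  req#3 t=1s: ALLOW
  req#4 t=1s: DENY
  req#5 t=2s: ALLOW
  req#6 t=2s: DENY
  req#7 t=2s: DENY
  req#8 t=2s: DENY
  req#9 t=2s: DENY
  req#10 t=2s: DENY
  req#11 t=2s: DENY
  req#12 t=2s: DENY
  req#13 t=2s: DENY

Answer: AAADADDDDDDDD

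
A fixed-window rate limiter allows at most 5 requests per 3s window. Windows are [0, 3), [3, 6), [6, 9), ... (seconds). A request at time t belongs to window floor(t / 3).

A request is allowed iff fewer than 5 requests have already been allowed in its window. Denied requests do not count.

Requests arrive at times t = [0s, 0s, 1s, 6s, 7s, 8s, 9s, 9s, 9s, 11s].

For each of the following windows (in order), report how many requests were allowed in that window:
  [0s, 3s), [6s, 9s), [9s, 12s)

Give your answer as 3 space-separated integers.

Answer: 3 3 4

Derivation:
Processing requests:
  req#1 t=0s (window 0): ALLOW
  req#2 t=0s (window 0): ALLOW
  req#3 t=1s (window 0): ALLOW
  req#4 t=6s (window 2): ALLOW
  req#5 t=7s (window 2): ALLOW
  req#6 t=8s (window 2): ALLOW
  req#7 t=9s (window 3): ALLOW
  req#8 t=9s (window 3): ALLOW
  req#9 t=9s (window 3): ALLOW
  req#10 t=11s (window 3): ALLOW

Allowed counts by window: 3 3 4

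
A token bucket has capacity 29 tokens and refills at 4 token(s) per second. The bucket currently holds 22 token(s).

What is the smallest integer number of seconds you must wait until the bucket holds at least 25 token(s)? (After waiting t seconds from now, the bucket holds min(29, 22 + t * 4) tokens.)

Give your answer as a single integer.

Answer: 1

Derivation:
Need 22 + t * 4 >= 25, so t >= 3/4.
Smallest integer t = ceil(3/4) = 1.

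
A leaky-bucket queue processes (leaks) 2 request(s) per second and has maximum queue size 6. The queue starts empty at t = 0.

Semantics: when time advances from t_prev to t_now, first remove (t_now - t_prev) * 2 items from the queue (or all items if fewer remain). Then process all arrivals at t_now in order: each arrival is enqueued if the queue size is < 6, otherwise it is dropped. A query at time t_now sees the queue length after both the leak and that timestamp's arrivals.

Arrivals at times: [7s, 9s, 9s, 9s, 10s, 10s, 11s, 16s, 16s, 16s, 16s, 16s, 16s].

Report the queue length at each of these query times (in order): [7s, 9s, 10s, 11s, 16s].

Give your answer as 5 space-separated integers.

Queue lengths at query times:
  query t=7s: backlog = 1
  query t=9s: backlog = 3
  query t=10s: backlog = 3
  query t=11s: backlog = 2
  query t=16s: backlog = 6

Answer: 1 3 3 2 6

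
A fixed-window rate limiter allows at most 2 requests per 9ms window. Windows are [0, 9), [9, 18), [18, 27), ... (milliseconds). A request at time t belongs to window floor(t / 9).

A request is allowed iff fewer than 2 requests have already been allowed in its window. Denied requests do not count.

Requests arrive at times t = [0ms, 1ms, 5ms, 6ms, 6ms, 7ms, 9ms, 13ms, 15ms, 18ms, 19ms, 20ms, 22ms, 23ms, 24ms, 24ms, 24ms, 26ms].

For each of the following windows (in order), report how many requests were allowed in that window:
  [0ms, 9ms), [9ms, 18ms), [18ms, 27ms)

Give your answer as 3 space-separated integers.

Processing requests:
  req#1 t=0ms (window 0): ALLOW
  req#2 t=1ms (window 0): ALLOW
  req#3 t=5ms (window 0): DENY
  req#4 t=6ms (window 0): DENY
  req#5 t=6ms (window 0): DENY
  req#6 t=7ms (window 0): DENY
  req#7 t=9ms (window 1): ALLOW
  req#8 t=13ms (window 1): ALLOW
  req#9 t=15ms (window 1): DENY
  req#10 t=18ms (window 2): ALLOW
  req#11 t=19ms (window 2): ALLOW
  req#12 t=20ms (window 2): DENY
  req#13 t=22ms (window 2): DENY
  req#14 t=23ms (window 2): DENY
  req#15 t=24ms (window 2): DENY
  req#16 t=24ms (window 2): DENY
  req#17 t=24ms (window 2): DENY
  req#18 t=26ms (window 2): DENY

Allowed counts by window: 2 2 2

Answer: 2 2 2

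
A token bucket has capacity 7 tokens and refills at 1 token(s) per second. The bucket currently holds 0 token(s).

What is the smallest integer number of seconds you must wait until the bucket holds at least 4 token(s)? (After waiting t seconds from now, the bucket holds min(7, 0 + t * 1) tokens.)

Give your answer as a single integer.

Need 0 + t * 1 >= 4, so t >= 4/1.
Smallest integer t = ceil(4/1) = 4.

Answer: 4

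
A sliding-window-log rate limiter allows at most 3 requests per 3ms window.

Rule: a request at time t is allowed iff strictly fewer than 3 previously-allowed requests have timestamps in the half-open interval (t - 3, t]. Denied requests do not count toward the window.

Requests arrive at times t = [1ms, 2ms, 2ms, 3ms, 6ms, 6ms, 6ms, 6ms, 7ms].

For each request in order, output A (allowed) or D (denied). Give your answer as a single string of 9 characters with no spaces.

Answer: AAADAAADD

Derivation:
Tracking allowed requests in the window:
  req#1 t=1ms: ALLOW
  req#2 t=2ms: ALLOW
  req#3 t=2ms: ALLOW
  req#4 t=3ms: DENY
  req#5 t=6ms: ALLOW
  req#6 t=6ms: ALLOW
  req#7 t=6ms: ALLOW
  req#8 t=6ms: DENY
  req#9 t=7ms: DENY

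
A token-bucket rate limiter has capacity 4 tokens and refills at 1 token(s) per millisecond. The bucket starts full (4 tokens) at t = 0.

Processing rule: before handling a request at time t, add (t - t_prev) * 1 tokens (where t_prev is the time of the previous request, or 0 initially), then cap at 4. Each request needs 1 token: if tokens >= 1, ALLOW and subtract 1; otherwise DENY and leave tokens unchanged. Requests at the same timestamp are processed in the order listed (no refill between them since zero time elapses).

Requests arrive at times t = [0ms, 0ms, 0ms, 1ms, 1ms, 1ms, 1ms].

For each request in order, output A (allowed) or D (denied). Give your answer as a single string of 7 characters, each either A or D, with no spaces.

Simulating step by step:
  req#1 t=0ms: ALLOW
  req#2 t=0ms: ALLOW
  req#3 t=0ms: ALLOW
  req#4 t=1ms: ALLOW
  req#5 t=1ms: ALLOW
  req#6 t=1ms: DENY
  req#7 t=1ms: DENY

Answer: AAAAADD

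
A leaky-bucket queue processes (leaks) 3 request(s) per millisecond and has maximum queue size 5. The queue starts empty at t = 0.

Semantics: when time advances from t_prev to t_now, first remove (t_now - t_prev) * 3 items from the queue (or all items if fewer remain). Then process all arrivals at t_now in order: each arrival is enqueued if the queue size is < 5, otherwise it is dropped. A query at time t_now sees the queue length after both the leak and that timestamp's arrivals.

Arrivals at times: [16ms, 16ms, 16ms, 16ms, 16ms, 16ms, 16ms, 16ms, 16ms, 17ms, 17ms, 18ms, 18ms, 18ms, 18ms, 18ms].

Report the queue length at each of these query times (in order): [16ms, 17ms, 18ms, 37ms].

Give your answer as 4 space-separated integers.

Answer: 5 4 5 0

Derivation:
Queue lengths at query times:
  query t=16ms: backlog = 5
  query t=17ms: backlog = 4
  query t=18ms: backlog = 5
  query t=37ms: backlog = 0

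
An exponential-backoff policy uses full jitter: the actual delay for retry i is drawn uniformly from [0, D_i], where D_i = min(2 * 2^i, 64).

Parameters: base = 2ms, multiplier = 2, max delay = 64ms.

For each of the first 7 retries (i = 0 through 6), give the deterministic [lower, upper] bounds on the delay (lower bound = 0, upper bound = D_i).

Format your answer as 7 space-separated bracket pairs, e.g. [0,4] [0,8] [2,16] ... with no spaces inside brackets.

Computing bounds per retry:
  i=0: D_i=min(2*2^0,64)=2, bounds=[0,2]
  i=1: D_i=min(2*2^1,64)=4, bounds=[0,4]
  i=2: D_i=min(2*2^2,64)=8, bounds=[0,8]
  i=3: D_i=min(2*2^3,64)=16, bounds=[0,16]
  i=4: D_i=min(2*2^4,64)=32, bounds=[0,32]
  i=5: D_i=min(2*2^5,64)=64, bounds=[0,64]
  i=6: D_i=min(2*2^6,64)=64, bounds=[0,64]

Answer: [0,2] [0,4] [0,8] [0,16] [0,32] [0,64] [0,64]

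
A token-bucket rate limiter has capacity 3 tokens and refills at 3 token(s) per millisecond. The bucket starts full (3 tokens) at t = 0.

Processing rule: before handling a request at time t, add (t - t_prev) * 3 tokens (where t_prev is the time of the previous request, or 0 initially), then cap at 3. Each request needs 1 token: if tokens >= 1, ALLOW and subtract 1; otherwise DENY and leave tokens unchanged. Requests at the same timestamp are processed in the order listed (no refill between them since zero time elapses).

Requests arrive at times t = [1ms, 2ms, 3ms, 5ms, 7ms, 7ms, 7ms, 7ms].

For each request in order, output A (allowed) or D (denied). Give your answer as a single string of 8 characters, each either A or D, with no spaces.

Answer: AAAAAAAD

Derivation:
Simulating step by step:
  req#1 t=1ms: ALLOW
  req#2 t=2ms: ALLOW
  req#3 t=3ms: ALLOW
  req#4 t=5ms: ALLOW
  req#5 t=7ms: ALLOW
  req#6 t=7ms: ALLOW
  req#7 t=7ms: ALLOW
  req#8 t=7ms: DENY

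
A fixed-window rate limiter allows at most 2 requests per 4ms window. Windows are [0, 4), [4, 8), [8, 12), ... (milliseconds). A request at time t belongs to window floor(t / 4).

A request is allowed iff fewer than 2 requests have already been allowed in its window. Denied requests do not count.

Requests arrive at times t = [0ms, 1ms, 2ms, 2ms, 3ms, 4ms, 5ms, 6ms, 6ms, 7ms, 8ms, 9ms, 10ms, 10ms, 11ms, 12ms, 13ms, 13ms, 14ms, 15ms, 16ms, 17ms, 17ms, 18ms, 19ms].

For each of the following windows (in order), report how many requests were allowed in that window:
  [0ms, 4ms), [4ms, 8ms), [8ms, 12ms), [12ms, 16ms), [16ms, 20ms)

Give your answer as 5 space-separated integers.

Answer: 2 2 2 2 2

Derivation:
Processing requests:
  req#1 t=0ms (window 0): ALLOW
  req#2 t=1ms (window 0): ALLOW
  req#3 t=2ms (window 0): DENY
  req#4 t=2ms (window 0): DENY
  req#5 t=3ms (window 0): DENY
  req#6 t=4ms (window 1): ALLOW
  req#7 t=5ms (window 1): ALLOW
  req#8 t=6ms (window 1): DENY
  req#9 t=6ms (window 1): DENY
  req#10 t=7ms (window 1): DENY
  req#11 t=8ms (window 2): ALLOW
  req#12 t=9ms (window 2): ALLOW
  req#13 t=10ms (window 2): DENY
  req#14 t=10ms (window 2): DENY
  req#15 t=11ms (window 2): DENY
  req#16 t=12ms (window 3): ALLOW
  req#17 t=13ms (window 3): ALLOW
  req#18 t=13ms (window 3): DENY
  req#19 t=14ms (window 3): DENY
  req#20 t=15ms (window 3): DENY
  req#21 t=16ms (window 4): ALLOW
  req#22 t=17ms (window 4): ALLOW
  req#23 t=17ms (window 4): DENY
  req#24 t=18ms (window 4): DENY
  req#25 t=19ms (window 4): DENY

Allowed counts by window: 2 2 2 2 2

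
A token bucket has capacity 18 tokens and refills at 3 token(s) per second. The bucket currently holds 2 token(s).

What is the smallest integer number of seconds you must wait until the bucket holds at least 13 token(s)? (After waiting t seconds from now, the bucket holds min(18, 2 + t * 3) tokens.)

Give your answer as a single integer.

Need 2 + t * 3 >= 13, so t >= 11/3.
Smallest integer t = ceil(11/3) = 4.

Answer: 4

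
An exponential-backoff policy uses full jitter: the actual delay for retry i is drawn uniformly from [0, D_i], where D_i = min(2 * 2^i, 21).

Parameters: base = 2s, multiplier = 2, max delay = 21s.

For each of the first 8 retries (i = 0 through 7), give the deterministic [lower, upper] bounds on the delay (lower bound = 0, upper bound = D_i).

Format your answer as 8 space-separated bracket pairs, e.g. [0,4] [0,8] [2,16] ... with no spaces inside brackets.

Answer: [0,2] [0,4] [0,8] [0,16] [0,21] [0,21] [0,21] [0,21]

Derivation:
Computing bounds per retry:
  i=0: D_i=min(2*2^0,21)=2, bounds=[0,2]
  i=1: D_i=min(2*2^1,21)=4, bounds=[0,4]
  i=2: D_i=min(2*2^2,21)=8, bounds=[0,8]
  i=3: D_i=min(2*2^3,21)=16, bounds=[0,16]
  i=4: D_i=min(2*2^4,21)=21, bounds=[0,21]
  i=5: D_i=min(2*2^5,21)=21, bounds=[0,21]
  i=6: D_i=min(2*2^6,21)=21, bounds=[0,21]
  i=7: D_i=min(2*2^7,21)=21, bounds=[0,21]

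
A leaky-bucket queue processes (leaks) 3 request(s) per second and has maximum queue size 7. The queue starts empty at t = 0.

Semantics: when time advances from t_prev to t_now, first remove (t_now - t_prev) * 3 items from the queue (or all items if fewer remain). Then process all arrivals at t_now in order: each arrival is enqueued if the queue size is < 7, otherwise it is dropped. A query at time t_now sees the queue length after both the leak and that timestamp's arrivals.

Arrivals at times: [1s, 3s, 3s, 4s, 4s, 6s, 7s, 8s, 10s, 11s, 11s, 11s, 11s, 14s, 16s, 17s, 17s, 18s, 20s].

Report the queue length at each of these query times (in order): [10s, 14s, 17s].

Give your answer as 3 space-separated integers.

Queue lengths at query times:
  query t=10s: backlog = 1
  query t=14s: backlog = 1
  query t=17s: backlog = 2

Answer: 1 1 2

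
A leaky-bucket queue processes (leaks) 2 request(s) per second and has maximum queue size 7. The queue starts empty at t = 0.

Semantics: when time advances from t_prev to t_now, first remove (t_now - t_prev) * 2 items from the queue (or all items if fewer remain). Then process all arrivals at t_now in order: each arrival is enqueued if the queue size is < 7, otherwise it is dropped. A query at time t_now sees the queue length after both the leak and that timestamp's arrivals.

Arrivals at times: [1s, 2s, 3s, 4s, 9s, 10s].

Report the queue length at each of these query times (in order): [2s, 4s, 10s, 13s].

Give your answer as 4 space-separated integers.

Answer: 1 1 1 0

Derivation:
Queue lengths at query times:
  query t=2s: backlog = 1
  query t=4s: backlog = 1
  query t=10s: backlog = 1
  query t=13s: backlog = 0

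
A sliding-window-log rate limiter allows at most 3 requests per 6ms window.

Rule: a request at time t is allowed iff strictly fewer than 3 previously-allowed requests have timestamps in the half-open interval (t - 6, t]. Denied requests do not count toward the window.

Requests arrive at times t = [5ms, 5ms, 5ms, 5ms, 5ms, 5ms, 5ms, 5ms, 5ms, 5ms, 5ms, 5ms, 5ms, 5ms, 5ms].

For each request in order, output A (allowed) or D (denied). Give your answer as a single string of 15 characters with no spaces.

Tracking allowed requests in the window:
  req#1 t=5ms: ALLOW
  req#2 t=5ms: ALLOW
  req#3 t=5ms: ALLOW
  req#4 t=5ms: DENY
  req#5 t=5ms: DENY
  req#6 t=5ms: DENY
  req#7 t=5ms: DENY
  req#8 t=5ms: DENY
  req#9 t=5ms: DENY
  req#10 t=5ms: DENY
  req#11 t=5ms: DENY
  req#12 t=5ms: DENY
  req#13 t=5ms: DENY
  req#14 t=5ms: DENY
  req#15 t=5ms: DENY

Answer: AAADDDDDDDDDDDD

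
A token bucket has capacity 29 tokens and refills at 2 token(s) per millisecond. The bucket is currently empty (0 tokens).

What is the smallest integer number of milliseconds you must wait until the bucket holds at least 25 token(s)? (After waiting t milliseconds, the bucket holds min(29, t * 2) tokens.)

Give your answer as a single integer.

Need t * 2 >= 25, so t >= 25/2.
Smallest integer t = ceil(25/2) = 13.

Answer: 13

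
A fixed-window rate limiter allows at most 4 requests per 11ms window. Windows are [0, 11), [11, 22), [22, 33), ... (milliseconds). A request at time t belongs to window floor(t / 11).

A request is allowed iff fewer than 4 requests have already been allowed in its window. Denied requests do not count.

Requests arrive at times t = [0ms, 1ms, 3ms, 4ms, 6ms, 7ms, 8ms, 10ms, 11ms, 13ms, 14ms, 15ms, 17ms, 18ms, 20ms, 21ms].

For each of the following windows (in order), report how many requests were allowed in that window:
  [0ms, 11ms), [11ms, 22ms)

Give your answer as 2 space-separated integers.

Processing requests:
  req#1 t=0ms (window 0): ALLOW
  req#2 t=1ms (window 0): ALLOW
  req#3 t=3ms (window 0): ALLOW
  req#4 t=4ms (window 0): ALLOW
  req#5 t=6ms (window 0): DENY
  req#6 t=7ms (window 0): DENY
  req#7 t=8ms (window 0): DENY
  req#8 t=10ms (window 0): DENY
  req#9 t=11ms (window 1): ALLOW
  req#10 t=13ms (window 1): ALLOW
  req#11 t=14ms (window 1): ALLOW
  req#12 t=15ms (window 1): ALLOW
  req#13 t=17ms (window 1): DENY
  req#14 t=18ms (window 1): DENY
  req#15 t=20ms (window 1): DENY
  req#16 t=21ms (window 1): DENY

Allowed counts by window: 4 4

Answer: 4 4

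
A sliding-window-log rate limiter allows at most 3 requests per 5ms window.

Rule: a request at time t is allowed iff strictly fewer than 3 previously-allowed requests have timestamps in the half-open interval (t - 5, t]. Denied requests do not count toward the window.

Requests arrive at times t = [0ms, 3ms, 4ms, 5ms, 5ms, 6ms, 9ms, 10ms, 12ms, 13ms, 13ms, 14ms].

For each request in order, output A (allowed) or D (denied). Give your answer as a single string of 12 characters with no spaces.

Answer: AAAADDAAADDA

Derivation:
Tracking allowed requests in the window:
  req#1 t=0ms: ALLOW
  req#2 t=3ms: ALLOW
  req#3 t=4ms: ALLOW
  req#4 t=5ms: ALLOW
  req#5 t=5ms: DENY
  req#6 t=6ms: DENY
  req#7 t=9ms: ALLOW
  req#8 t=10ms: ALLOW
  req#9 t=12ms: ALLOW
  req#10 t=13ms: DENY
  req#11 t=13ms: DENY
  req#12 t=14ms: ALLOW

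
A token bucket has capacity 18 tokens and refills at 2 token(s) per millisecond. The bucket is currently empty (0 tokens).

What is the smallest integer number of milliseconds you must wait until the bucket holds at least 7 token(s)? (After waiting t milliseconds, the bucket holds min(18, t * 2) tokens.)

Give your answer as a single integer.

Answer: 4

Derivation:
Need t * 2 >= 7, so t >= 7/2.
Smallest integer t = ceil(7/2) = 4.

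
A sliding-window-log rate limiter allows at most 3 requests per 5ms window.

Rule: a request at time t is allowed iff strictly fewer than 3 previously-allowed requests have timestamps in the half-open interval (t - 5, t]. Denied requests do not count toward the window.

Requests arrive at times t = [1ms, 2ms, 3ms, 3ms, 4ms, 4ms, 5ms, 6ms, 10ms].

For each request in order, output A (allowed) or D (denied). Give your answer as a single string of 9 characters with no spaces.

Answer: AAADDDDAA

Derivation:
Tracking allowed requests in the window:
  req#1 t=1ms: ALLOW
  req#2 t=2ms: ALLOW
  req#3 t=3ms: ALLOW
  req#4 t=3ms: DENY
  req#5 t=4ms: DENY
  req#6 t=4ms: DENY
  req#7 t=5ms: DENY
  req#8 t=6ms: ALLOW
  req#9 t=10ms: ALLOW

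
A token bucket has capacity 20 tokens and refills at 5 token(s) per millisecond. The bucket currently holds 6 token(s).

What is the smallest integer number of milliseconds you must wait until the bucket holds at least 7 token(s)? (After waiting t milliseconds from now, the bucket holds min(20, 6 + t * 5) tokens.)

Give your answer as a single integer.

Need 6 + t * 5 >= 7, so t >= 1/5.
Smallest integer t = ceil(1/5) = 1.

Answer: 1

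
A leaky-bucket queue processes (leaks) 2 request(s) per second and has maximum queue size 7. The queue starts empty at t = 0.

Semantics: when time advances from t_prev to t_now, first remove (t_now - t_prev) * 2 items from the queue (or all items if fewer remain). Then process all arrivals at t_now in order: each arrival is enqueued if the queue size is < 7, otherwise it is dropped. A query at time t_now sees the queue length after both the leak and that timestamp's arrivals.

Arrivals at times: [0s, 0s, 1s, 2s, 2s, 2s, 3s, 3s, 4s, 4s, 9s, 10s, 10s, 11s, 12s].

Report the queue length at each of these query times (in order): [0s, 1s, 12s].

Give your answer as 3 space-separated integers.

Answer: 2 1 1

Derivation:
Queue lengths at query times:
  query t=0s: backlog = 2
  query t=1s: backlog = 1
  query t=12s: backlog = 1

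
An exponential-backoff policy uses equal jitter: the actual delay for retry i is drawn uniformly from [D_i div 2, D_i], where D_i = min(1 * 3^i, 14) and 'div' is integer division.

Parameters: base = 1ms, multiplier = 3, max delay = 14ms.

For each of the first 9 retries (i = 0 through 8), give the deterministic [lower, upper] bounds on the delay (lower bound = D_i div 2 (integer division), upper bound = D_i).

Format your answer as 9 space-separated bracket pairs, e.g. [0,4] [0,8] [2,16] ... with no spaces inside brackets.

Answer: [0,1] [1,3] [4,9] [7,14] [7,14] [7,14] [7,14] [7,14] [7,14]

Derivation:
Computing bounds per retry:
  i=0: D_i=min(1*3^0,14)=1, bounds=[0,1]
  i=1: D_i=min(1*3^1,14)=3, bounds=[1,3]
  i=2: D_i=min(1*3^2,14)=9, bounds=[4,9]
  i=3: D_i=min(1*3^3,14)=14, bounds=[7,14]
  i=4: D_i=min(1*3^4,14)=14, bounds=[7,14]
  i=5: D_i=min(1*3^5,14)=14, bounds=[7,14]
  i=6: D_i=min(1*3^6,14)=14, bounds=[7,14]
  i=7: D_i=min(1*3^7,14)=14, bounds=[7,14]
  i=8: D_i=min(1*3^8,14)=14, bounds=[7,14]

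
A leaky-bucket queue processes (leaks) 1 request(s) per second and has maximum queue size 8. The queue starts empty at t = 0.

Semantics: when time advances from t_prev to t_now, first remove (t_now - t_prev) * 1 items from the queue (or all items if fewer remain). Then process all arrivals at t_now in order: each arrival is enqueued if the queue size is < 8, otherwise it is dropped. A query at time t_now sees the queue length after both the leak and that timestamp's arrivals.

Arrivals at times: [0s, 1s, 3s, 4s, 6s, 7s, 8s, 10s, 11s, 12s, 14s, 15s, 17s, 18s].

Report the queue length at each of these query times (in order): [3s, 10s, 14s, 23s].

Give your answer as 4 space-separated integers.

Queue lengths at query times:
  query t=3s: backlog = 1
  query t=10s: backlog = 1
  query t=14s: backlog = 1
  query t=23s: backlog = 0

Answer: 1 1 1 0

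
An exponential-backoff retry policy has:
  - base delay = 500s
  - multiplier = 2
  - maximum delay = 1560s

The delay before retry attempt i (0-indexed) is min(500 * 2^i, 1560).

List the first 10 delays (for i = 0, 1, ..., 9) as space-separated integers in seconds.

Computing each delay:
  i=0: min(500*2^0, 1560) = 500
  i=1: min(500*2^1, 1560) = 1000
  i=2: min(500*2^2, 1560) = 1560
  i=3: min(500*2^3, 1560) = 1560
  i=4: min(500*2^4, 1560) = 1560
  i=5: min(500*2^5, 1560) = 1560
  i=6: min(500*2^6, 1560) = 1560
  i=7: min(500*2^7, 1560) = 1560
  i=8: min(500*2^8, 1560) = 1560
  i=9: min(500*2^9, 1560) = 1560

Answer: 500 1000 1560 1560 1560 1560 1560 1560 1560 1560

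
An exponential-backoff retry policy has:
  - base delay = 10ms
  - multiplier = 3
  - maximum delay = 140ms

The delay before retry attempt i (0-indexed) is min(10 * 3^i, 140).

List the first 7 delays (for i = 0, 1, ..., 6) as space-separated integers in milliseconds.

Computing each delay:
  i=0: min(10*3^0, 140) = 10
  i=1: min(10*3^1, 140) = 30
  i=2: min(10*3^2, 140) = 90
  i=3: min(10*3^3, 140) = 140
  i=4: min(10*3^4, 140) = 140
  i=5: min(10*3^5, 140) = 140
  i=6: min(10*3^6, 140) = 140

Answer: 10 30 90 140 140 140 140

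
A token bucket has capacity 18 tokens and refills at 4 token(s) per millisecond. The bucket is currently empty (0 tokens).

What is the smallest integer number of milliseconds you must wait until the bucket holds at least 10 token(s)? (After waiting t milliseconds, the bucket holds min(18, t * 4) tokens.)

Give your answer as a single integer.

Answer: 3

Derivation:
Need t * 4 >= 10, so t >= 10/4.
Smallest integer t = ceil(10/4) = 3.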